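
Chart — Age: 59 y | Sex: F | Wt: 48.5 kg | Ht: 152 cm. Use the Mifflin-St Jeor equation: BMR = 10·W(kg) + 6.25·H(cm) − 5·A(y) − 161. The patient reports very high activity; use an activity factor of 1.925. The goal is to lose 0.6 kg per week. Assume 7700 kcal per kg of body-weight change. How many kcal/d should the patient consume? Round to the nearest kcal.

Mifflin-St Jeor (female): BMR = 10(48.5) + 6.25(152) − 5(59) − 161 = 485 + 950 − 295 − 161 = 979 kcal/day.
TEE = 979 × 1.925 = 1884.575 kcal/day.
Required daily deficit = 0.6 × 7700 ÷ 7 = 660 kcal/day.
Target intake = 1884.575 − 660 = 1224.575 kcal/day.

1225 kcal/d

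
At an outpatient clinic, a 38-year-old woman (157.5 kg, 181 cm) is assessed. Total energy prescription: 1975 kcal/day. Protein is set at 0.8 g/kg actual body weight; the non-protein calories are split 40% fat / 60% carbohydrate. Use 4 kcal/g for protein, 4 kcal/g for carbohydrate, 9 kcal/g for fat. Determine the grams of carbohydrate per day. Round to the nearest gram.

221 g/day

Protein = 0.8 × 157.5 = 126 g → 126 × 4 = 504 kcal.
Non-protein calories = 1975 − 504 = 1471 kcal.
Fat: 40% × 1471 = 588.4 kcal; carbohydrate: 882.6 kcal.
Carbohydrate: 882.6 kcal ÷ 4 kcal/g = 220.65 g.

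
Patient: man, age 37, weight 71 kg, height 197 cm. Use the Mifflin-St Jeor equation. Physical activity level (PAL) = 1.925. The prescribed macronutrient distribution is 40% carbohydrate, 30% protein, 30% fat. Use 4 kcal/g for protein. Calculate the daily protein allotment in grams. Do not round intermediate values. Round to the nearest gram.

254 g/day

Mifflin-St Jeor (male): BMR = 10(71) + 6.25(197) − 5(37) + 5 = 710 + 1231.25 − 185 + 5 = 1761.25 kcal/day.
TEE = 1761.25 × 1.925 = 3390.4063 kcal/day.
Protein energy = 30% × 3390.4063 = 1017.1219 kcal.
Protein = 1017.1219 ÷ 4 kcal/g = 254.2805 g.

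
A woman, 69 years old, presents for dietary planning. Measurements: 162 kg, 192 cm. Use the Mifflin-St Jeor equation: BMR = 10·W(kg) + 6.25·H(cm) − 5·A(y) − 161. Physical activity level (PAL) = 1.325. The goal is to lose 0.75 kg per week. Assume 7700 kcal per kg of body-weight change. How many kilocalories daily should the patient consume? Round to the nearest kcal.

2241 kilocalories daily

Mifflin-St Jeor (female): BMR = 10(162) + 6.25(192) − 5(69) − 161 = 1620 + 1200 − 345 − 161 = 2314 kcal/day.
TEE = 2314 × 1.325 = 3066.05 kcal/day.
Required daily deficit = 0.75 × 7700 ÷ 7 = 825 kcal/day.
Target intake = 3066.05 − 825 = 2241.05 kcal/day.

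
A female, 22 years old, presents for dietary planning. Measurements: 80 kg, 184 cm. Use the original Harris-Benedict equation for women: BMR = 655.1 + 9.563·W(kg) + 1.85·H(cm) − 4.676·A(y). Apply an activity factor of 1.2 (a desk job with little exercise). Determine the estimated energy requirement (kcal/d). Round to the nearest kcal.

Harris-Benedict: BMR = 655.1 + 9.563(80) + 1.85(184) − 4.676(22) = 1657.668 kcal/day.
TEE = BMR × activity factor = 1657.668 × 1.2 = 1989.2016 kcal/day.

1989 kcal/d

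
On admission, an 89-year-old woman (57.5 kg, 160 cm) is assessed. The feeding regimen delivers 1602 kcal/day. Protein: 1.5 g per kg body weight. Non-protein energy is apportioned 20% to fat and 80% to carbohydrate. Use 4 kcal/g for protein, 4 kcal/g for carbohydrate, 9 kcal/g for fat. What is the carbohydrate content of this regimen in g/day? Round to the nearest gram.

Protein = 1.5 × 57.5 = 86.25 g → 86.25 × 4 = 345 kcal.
Non-protein calories = 1602 − 345 = 1257 kcal.
Fat: 20% × 1257 = 251.4 kcal; carbohydrate: 1005.6 kcal.
Carbohydrate: 1005.6 kcal ÷ 4 kcal/g = 251.4 g.

251 g/day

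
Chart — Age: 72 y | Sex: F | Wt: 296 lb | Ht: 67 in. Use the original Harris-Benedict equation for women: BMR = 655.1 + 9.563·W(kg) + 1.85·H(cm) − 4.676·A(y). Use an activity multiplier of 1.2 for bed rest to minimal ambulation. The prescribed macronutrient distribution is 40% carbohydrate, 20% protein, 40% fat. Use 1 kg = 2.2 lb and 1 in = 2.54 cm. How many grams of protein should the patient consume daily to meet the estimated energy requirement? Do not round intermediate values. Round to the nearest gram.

Convert to metric: weight = 296 ÷ 2.2 = 134.5455 kg; height = 67 × 2.54 = 170.18 cm.
Harris-Benedict: BMR = 655.1 + 9.563(134.5455) + 1.85(170.18) − 4.676(72) = 1919.9192 kcal/day.
TEE = 1919.9192 × 1.2 = 2303.903 kcal/day.
Protein energy = 20% × 2303.903 = 460.7806 kcal.
Protein = 460.7806 ÷ 4 kcal/g = 115.1952 g.

115 g/day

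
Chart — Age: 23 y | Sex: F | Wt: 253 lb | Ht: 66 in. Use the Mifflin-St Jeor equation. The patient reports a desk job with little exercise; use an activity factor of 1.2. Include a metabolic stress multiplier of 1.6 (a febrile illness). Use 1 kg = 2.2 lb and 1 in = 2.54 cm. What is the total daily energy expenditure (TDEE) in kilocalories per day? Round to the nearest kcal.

3690 kilocalories per day

Convert to metric: weight = 253 ÷ 2.2 = 115 kg; height = 66 × 2.54 = 167.64 cm.
Mifflin-St Jeor (female): BMR = 10(115) + 6.25(167.64) − 5(23) − 161 = 1150 + 1047.75 − 115 − 161 = 1921.75 kcal/day.
TEE = BMR × activity factor = 1921.75 × 1.2 = 2306.1 kcal/day.
Apply stress factor: 2306.1 × 1.6 = 3689.76 kcal/day.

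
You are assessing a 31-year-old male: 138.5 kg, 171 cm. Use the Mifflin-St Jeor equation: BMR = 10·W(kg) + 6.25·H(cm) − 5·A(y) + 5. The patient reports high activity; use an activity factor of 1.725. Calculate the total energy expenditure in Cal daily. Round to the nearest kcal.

3974 Cal daily

Mifflin-St Jeor (male): BMR = 10(138.5) + 6.25(171) − 5(31) + 5 = 1385 + 1068.75 − 155 + 5 = 2303.75 kcal/day.
TEE = BMR × activity factor = 2303.75 × 1.725 = 3973.9688 kcal/day.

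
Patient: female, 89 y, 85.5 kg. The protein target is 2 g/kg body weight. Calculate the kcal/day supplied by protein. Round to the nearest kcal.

684 kcal/day

Protein = 2 g/kg × 85.5 kg = 171 g/day.
Protein energy = 171 g × 4 kcal/g = 684 kcal/day.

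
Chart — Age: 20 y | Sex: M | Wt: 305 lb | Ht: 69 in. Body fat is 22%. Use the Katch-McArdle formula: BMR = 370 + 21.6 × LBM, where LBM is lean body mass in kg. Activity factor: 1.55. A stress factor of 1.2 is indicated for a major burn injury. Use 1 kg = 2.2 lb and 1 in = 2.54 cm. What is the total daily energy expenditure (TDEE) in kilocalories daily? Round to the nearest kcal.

5033 kilocalories daily

Convert to metric: weight = 305 ÷ 2.2 = 138.6364 kg; height = 69 × 2.54 = 175.26 cm.
LBM = 138.6364 × (1 − 0.22) = 108.1364 kg. Katch-McArdle: BMR = 370 + 21.6 × 108.1364 = 2705.7455 kcal/day.
TEE = BMR × activity factor = 2705.7455 × 1.55 = 4193.9055 kcal/day.
Apply stress factor: 4193.9055 × 1.2 = 5032.6865 kcal/day.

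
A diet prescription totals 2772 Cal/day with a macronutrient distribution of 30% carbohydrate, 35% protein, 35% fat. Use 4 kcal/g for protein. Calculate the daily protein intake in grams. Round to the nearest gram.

Protein energy = 35% × 2772 = 970.2 kcal.
At 4 kcal/g: 970.2 ÷ 4 = 242.55 g.

243 g/day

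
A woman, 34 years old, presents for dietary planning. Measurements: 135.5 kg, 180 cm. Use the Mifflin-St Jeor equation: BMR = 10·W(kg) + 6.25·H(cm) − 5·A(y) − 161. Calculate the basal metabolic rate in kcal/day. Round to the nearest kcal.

2149 kcal/day

Mifflin-St Jeor (female): BMR = 10(135.5) + 6.25(180) − 5(34) − 161 = 1355 + 1125 − 170 − 161 = 2149 kcal/day.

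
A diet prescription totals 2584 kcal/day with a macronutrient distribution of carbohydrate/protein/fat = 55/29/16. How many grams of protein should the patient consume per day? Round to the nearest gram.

Protein energy = 29% × 2584 = 749.36 kcal.
At 4 kcal/g: 749.36 ÷ 4 = 187.34 g.

187 g/day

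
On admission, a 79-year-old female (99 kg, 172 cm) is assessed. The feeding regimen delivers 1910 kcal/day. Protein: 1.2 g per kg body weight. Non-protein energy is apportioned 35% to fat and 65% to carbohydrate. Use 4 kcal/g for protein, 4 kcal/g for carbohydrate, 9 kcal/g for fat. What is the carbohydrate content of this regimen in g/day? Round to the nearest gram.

233 g/day

Protein = 1.2 × 99 = 118.8 g → 118.8 × 4 = 475.2 kcal.
Non-protein calories = 1910 − 475.2 = 1434.8 kcal.
Fat: 35% × 1434.8 = 502.18 kcal; carbohydrate: 932.62 kcal.
Carbohydrate: 932.62 kcal ÷ 4 kcal/g = 233.155 g.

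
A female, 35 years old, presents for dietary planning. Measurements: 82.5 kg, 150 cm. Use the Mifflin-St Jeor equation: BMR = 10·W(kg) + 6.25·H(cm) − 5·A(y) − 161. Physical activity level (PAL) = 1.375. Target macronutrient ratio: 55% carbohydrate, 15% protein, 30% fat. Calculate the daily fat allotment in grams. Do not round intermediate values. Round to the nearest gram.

Mifflin-St Jeor (female): BMR = 10(82.5) + 6.25(150) − 5(35) − 161 = 825 + 937.5 − 175 − 161 = 1426.5 kcal/day.
TEE = 1426.5 × 1.375 = 1961.4375 kcal/day.
Fat energy = 30% × 1961.4375 = 588.4313 kcal.
Fat = 588.4313 ÷ 9 kcal/g = 65.3813 g.

65 g/day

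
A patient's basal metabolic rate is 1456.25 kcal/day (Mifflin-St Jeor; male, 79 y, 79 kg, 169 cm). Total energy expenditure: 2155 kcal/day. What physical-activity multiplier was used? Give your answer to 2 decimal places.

1.48

Activity factor = TEE ÷ BMR = 2155 ÷ 1456.25 = 1.48.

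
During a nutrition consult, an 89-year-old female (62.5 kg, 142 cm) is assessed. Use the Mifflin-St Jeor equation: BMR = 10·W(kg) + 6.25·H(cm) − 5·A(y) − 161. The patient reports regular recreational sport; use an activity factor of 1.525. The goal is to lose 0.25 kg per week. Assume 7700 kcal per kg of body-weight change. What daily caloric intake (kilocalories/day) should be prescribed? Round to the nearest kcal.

1107 kilocalories/day

Mifflin-St Jeor (female): BMR = 10(62.5) + 6.25(142) − 5(89) − 161 = 625 + 887.5 − 445 − 161 = 906.5 kcal/day.
TEE = 906.5 × 1.525 = 1382.4125 kcal/day.
Required daily deficit = 0.25 × 7700 ÷ 7 = 275 kcal/day.
Target intake = 1382.4125 − 275 = 1107.4125 kcal/day.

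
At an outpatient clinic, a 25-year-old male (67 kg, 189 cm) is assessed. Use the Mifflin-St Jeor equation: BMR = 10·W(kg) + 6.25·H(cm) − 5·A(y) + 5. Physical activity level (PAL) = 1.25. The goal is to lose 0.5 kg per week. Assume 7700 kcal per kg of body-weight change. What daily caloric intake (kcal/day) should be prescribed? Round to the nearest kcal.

1614 kcal/day

Mifflin-St Jeor (male): BMR = 10(67) + 6.25(189) − 5(25) + 5 = 670 + 1181.25 − 125 + 5 = 1731.25 kcal/day.
TEE = 1731.25 × 1.25 = 2164.0625 kcal/day.
Required daily deficit = 0.5 × 7700 ÷ 7 = 550 kcal/day.
Target intake = 2164.0625 − 550 = 1614.0625 kcal/day.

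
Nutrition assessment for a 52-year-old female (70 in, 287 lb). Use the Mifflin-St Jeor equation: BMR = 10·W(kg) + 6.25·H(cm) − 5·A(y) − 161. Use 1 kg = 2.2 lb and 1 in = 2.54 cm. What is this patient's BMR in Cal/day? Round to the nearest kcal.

Convert to metric: weight = 287 ÷ 2.2 = 130.4545 kg; height = 70 × 2.54 = 177.8 cm.
Mifflin-St Jeor (female): BMR = 10(130.4545) + 6.25(177.8) − 5(52) − 161 = 1304.5455 + 1111.25 − 260 − 161 = 1994.7955 kcal/day.

1995 Cal/day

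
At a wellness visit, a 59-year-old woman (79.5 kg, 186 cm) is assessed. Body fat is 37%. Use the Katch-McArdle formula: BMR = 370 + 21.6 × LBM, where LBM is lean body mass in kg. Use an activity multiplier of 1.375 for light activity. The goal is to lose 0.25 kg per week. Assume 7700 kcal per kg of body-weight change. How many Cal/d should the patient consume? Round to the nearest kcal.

LBM = 79.5 × (1 − 0.37) = 50.085 kg. Katch-McArdle: BMR = 370 + 21.6 × 50.085 = 1451.836 kcal/day.
TEE = 1451.836 × 1.375 = 1996.2745 kcal/day.
Required daily deficit = 0.25 × 7700 ÷ 7 = 275 kcal/day.
Target intake = 1996.2745 − 275 = 1721.2745 kcal/day.

1721 Cal/d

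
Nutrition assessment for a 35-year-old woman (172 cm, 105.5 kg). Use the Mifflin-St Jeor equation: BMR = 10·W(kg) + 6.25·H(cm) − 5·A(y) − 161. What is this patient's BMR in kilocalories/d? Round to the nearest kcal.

1794 kilocalories/d

Mifflin-St Jeor (female): BMR = 10(105.5) + 6.25(172) − 5(35) − 161 = 1055 + 1075 − 175 − 161 = 1794 kcal/day.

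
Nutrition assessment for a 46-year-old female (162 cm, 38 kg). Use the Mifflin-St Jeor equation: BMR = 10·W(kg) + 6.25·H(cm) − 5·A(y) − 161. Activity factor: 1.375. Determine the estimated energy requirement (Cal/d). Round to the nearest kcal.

Mifflin-St Jeor (female): BMR = 10(38) + 6.25(162) − 5(46) − 161 = 380 + 1012.5 − 230 − 161 = 1001.5 kcal/day.
TEE = BMR × activity factor = 1001.5 × 1.375 = 1377.0625 kcal/day.

1377 Cal/d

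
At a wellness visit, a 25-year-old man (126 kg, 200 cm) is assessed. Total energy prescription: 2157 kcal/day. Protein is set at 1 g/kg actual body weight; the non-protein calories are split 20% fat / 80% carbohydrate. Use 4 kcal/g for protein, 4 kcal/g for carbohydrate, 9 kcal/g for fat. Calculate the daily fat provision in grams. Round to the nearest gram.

Protein = 1 × 126 = 126 g → 126 × 4 = 504 kcal.
Non-protein calories = 2157 − 504 = 1653 kcal.
Fat: 20% × 1653 = 330.6 kcal; carbohydrate: 1322.4 kcal.
Fat: 330.6 kcal ÷ 9 kcal/g = 36.7333 g.

37 g/day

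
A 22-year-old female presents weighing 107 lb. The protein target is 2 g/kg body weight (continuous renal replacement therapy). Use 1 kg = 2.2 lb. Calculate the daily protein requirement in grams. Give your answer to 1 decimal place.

Weight in kg = 107 ÷ 2.2 = 48.6364 kg.
Protein = 2 g/kg × 48.6364 kg = 97.2727 g/day.

97.3 g/day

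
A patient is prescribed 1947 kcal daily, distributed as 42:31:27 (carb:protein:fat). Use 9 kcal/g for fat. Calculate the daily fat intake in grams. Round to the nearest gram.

58 g/day

Fat energy = 27% × 1947 = 525.69 kcal.
At 9 kcal/g: 525.69 ÷ 9 = 58.41 g.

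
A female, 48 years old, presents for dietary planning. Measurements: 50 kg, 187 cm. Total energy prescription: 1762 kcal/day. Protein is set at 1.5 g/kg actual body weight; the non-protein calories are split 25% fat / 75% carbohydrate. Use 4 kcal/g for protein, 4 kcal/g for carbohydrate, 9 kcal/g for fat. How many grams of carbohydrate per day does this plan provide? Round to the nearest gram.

Protein = 1.5 × 50 = 75 g → 75 × 4 = 300 kcal.
Non-protein calories = 1762 − 300 = 1462 kcal.
Fat: 25% × 1462 = 365.5 kcal; carbohydrate: 1096.5 kcal.
Carbohydrate: 1096.5 kcal ÷ 4 kcal/g = 274.125 g.

274 g/day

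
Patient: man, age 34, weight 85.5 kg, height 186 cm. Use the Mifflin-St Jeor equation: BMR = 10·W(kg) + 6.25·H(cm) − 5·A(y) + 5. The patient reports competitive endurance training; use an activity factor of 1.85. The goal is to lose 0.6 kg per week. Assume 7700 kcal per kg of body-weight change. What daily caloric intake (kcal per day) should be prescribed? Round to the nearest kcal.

Mifflin-St Jeor (male): BMR = 10(85.5) + 6.25(186) − 5(34) + 5 = 855 + 1162.5 − 170 + 5 = 1852.5 kcal/day.
TEE = 1852.5 × 1.85 = 3427.125 kcal/day.
Required daily deficit = 0.6 × 7700 ÷ 7 = 660 kcal/day.
Target intake = 3427.125 − 660 = 2767.125 kcal/day.

2767 kcal per day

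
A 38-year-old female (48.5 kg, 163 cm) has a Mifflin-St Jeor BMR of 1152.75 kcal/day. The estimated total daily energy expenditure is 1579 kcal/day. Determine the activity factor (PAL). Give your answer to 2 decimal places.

Activity factor = TEE ÷ BMR = 1579 ÷ 1152.75 = 1.37.

1.37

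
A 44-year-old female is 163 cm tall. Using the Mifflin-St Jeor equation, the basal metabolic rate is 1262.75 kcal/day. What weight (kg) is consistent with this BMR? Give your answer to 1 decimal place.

1262.75 = 10·W + 6.25(163) − 5(44) − 161
10·W = 1262.75 − 637.75 = 625, so W = 62.5 kg.

62.5 kg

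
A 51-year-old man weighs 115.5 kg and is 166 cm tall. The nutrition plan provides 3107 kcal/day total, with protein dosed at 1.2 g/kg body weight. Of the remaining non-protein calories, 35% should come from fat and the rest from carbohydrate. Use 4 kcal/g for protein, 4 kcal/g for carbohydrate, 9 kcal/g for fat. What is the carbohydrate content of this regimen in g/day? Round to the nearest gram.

Protein = 1.2 × 115.5 = 138.6 g → 138.6 × 4 = 554.4 kcal.
Non-protein calories = 3107 − 554.4 = 2552.6 kcal.
Fat: 35% × 2552.6 = 893.41 kcal; carbohydrate: 1659.19 kcal.
Carbohydrate: 1659.19 kcal ÷ 4 kcal/g = 414.7975 g.

415 g/day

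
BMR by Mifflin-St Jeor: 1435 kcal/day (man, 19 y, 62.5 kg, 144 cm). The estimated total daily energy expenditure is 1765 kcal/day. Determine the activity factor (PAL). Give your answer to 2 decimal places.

1.23

Activity factor = TEE ÷ BMR = 1765 ÷ 1435 = 1.23.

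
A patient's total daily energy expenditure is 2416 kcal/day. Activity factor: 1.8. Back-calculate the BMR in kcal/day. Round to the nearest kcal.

1342 kcal/day

BMR = TEE ÷ activity factor = 2416 ÷ 1.8 = 1342.2222 kcal/day.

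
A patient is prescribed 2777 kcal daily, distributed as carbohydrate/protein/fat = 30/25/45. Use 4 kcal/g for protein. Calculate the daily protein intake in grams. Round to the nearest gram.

Protein energy = 25% × 2777 = 694.25 kcal.
At 4 kcal/g: 694.25 ÷ 4 = 173.5625 g.

174 g/day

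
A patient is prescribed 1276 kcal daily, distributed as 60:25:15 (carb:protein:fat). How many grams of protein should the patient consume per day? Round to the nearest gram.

Protein energy = 25% × 1276 = 319 kcal.
At 4 kcal/g: 319 ÷ 4 = 79.75 g.

80 g/day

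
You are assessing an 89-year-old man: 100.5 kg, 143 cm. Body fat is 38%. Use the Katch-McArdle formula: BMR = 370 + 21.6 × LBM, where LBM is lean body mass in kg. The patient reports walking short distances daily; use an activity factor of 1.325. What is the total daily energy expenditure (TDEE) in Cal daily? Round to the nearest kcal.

LBM = 100.5 × (1 − 0.38) = 62.31 kg. Katch-McArdle: BMR = 370 + 21.6 × 62.31 = 1715.896 kcal/day.
TEE = BMR × activity factor = 1715.896 × 1.325 = 2273.5622 kcal/day.

2274 Cal daily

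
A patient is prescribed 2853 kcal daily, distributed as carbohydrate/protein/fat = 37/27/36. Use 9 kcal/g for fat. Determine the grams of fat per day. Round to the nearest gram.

Fat energy = 36% × 2853 = 1027.08 kcal.
At 9 kcal/g: 1027.08 ÷ 9 = 114.12 g.

114 g/day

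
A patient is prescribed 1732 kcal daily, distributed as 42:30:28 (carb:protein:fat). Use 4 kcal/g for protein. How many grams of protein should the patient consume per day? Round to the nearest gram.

Protein energy = 30% × 1732 = 519.6 kcal.
At 4 kcal/g: 519.6 ÷ 4 = 129.9 g.

130 g/day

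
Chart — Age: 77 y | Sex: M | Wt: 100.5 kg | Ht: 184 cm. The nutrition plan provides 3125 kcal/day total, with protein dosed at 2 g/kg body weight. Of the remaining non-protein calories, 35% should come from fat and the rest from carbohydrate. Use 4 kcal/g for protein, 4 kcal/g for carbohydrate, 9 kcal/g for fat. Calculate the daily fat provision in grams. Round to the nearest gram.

90 g/day

Protein = 2 × 100.5 = 201 g → 201 × 4 = 804 kcal.
Non-protein calories = 3125 − 804 = 2321 kcal.
Fat: 35% × 2321 = 812.35 kcal; carbohydrate: 1508.65 kcal.
Fat: 812.35 kcal ÷ 9 kcal/g = 90.2611 g.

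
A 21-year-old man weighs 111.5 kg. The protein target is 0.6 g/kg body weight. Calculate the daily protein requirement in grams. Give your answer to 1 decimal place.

66.9 g/day

Protein = 0.6 g/kg × 111.5 kg = 66.9 g/day.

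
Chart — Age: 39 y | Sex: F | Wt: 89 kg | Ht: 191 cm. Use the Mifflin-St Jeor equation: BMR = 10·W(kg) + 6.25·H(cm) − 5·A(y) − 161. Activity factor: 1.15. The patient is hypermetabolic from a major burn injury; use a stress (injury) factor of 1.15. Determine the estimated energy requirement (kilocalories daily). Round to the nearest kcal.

2285 kilocalories daily

Mifflin-St Jeor (female): BMR = 10(89) + 6.25(191) − 5(39) − 161 = 890 + 1193.75 − 195 − 161 = 1727.75 kcal/day.
TEE = BMR × activity factor = 1727.75 × 1.15 = 1986.9125 kcal/day.
Apply stress factor: 1986.9125 × 1.15 = 2284.9494 kcal/day.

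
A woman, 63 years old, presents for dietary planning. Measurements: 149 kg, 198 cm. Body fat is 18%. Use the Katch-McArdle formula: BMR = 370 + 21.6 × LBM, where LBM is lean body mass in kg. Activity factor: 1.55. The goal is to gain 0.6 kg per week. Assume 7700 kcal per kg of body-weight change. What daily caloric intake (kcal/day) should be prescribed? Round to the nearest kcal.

LBM = 149 × (1 − 0.18) = 122.18 kg. Katch-McArdle: BMR = 370 + 21.6 × 122.18 = 3009.088 kcal/day.
TEE = 3009.088 × 1.55 = 4664.0864 kcal/day.
Required daily surplus = 0.6 × 7700 ÷ 7 = 660 kcal/day.
Target intake = 4664.0864 + 660 = 5324.0864 kcal/day.

5324 kcal/day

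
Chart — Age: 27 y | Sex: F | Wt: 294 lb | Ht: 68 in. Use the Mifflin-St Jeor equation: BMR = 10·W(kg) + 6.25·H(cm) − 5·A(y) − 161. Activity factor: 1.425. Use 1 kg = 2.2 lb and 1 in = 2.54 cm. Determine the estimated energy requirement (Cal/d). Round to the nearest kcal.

Convert to metric: weight = 294 ÷ 2.2 = 133.6364 kg; height = 68 × 2.54 = 172.72 cm.
Mifflin-St Jeor (female): BMR = 10(133.6364) + 6.25(172.72) − 5(27) − 161 = 1336.3636 + 1079.5 − 135 − 161 = 2119.8636 kcal/day.
TEE = BMR × activity factor = 2119.8636 × 1.425 = 3020.8057 kcal/day.

3021 Cal/d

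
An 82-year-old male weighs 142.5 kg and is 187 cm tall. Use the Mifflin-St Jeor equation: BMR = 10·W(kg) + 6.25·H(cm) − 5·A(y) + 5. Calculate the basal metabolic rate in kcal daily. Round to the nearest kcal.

Mifflin-St Jeor (male): BMR = 10(142.5) + 6.25(187) − 5(82) + 5 = 1425 + 1168.75 − 410 + 5 = 2188.75 kcal/day.

2189 kcal daily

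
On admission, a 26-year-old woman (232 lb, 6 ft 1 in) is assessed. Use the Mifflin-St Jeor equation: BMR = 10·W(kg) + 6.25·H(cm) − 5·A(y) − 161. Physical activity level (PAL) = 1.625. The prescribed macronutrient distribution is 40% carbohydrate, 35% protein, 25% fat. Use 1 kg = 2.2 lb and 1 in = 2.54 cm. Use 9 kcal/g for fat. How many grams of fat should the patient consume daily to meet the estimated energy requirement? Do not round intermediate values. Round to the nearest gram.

87 g/day

Convert to metric: weight = 232 ÷ 2.2 = 105.4545 kg; height = (6×12 + 1) × 2.54 = 73 × 2.54 = 185.42 cm.
Mifflin-St Jeor (female): BMR = 10(105.4545) + 6.25(185.42) − 5(26) − 161 = 1054.5455 + 1158.875 − 130 − 161 = 1922.4205 kcal/day.
TEE = 1922.4205 × 1.625 = 3123.9332 kcal/day.
Fat energy = 25% × 3123.9332 = 780.9833 kcal.
Fat = 780.9833 ÷ 9 kcal/g = 86.7759 g.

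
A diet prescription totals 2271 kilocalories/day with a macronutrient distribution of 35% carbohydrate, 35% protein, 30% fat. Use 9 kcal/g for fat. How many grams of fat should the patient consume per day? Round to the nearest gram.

76 g/day

Fat energy = 30% × 2271 = 681.3 kcal.
At 9 kcal/g: 681.3 ÷ 9 = 75.7 g.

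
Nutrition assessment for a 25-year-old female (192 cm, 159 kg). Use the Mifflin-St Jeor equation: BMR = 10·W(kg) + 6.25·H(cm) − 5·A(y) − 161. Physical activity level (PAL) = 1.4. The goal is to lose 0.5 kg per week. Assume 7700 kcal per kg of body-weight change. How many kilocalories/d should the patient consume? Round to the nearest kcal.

2956 kilocalories/d

Mifflin-St Jeor (female): BMR = 10(159) + 6.25(192) − 5(25) − 161 = 1590 + 1200 − 125 − 161 = 2504 kcal/day.
TEE = 2504 × 1.4 = 3505.6 kcal/day.
Required daily deficit = 0.5 × 7700 ÷ 7 = 550 kcal/day.
Target intake = 3505.6 − 550 = 2955.6 kcal/day.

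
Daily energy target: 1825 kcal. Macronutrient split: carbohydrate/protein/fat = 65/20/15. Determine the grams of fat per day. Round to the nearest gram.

Fat energy = 15% × 1825 = 273.75 kcal.
At 9 kcal/g: 273.75 ÷ 9 = 30.4167 g.

30 g/day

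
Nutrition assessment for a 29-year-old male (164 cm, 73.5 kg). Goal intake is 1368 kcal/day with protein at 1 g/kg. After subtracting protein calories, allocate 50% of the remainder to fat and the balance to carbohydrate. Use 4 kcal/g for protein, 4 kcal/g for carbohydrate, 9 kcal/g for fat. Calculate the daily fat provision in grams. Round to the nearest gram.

Protein = 1 × 73.5 = 73.5 g → 73.5 × 4 = 294 kcal.
Non-protein calories = 1368 − 294 = 1074 kcal.
Fat: 50% × 1074 = 537 kcal; carbohydrate: 537 kcal.
Fat: 537 kcal ÷ 9 kcal/g = 59.6667 g.

60 g/day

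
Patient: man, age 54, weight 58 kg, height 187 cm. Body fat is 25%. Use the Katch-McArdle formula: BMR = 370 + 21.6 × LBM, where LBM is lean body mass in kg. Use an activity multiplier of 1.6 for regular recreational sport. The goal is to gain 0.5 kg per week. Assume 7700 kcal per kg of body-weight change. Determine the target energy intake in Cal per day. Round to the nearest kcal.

LBM = 58 × (1 − 0.25) = 43.5 kg. Katch-McArdle: BMR = 370 + 21.6 × 43.5 = 1309.6 kcal/day.
TEE = 1309.6 × 1.6 = 2095.36 kcal/day.
Required daily surplus = 0.5 × 7700 ÷ 7 = 550 kcal/day.
Target intake = 2095.36 + 550 = 2645.36 kcal/day.

2645 Cal per day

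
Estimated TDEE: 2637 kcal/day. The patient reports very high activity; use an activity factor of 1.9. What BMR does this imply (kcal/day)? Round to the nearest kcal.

1388 kcal/day

BMR = TEE ÷ activity factor = 2637 ÷ 1.9 = 1387.8947 kcal/day.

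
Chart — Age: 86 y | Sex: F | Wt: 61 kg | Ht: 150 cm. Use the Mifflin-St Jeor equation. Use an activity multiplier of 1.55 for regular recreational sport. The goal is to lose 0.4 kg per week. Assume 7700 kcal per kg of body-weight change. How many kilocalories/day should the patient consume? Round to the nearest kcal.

1043 kilocalories/day

Mifflin-St Jeor (female): BMR = 10(61) + 6.25(150) − 5(86) − 161 = 610 + 937.5 − 430 − 161 = 956.5 kcal/day.
TEE = 956.5 × 1.55 = 1482.575 kcal/day.
Required daily deficit = 0.4 × 7700 ÷ 7 = 440 kcal/day.
Target intake = 1482.575 − 440 = 1042.575 kcal/day.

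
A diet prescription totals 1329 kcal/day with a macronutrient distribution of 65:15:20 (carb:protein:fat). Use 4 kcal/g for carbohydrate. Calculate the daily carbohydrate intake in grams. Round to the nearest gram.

216 g/day

Carbohydrate energy = 65% × 1329 = 863.85 kcal.
At 4 kcal/g: 863.85 ÷ 4 = 215.9625 g.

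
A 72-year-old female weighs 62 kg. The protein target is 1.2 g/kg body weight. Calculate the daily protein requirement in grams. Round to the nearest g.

Protein = 1.2 g/kg × 62 kg = 74.4 g/day.

74 g/day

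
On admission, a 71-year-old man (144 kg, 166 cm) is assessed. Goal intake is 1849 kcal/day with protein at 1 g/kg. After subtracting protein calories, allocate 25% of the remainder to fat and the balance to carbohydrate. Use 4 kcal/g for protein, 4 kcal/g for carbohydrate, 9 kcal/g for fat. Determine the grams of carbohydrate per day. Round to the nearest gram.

239 g/day

Protein = 1 × 144 = 144 g → 144 × 4 = 576 kcal.
Non-protein calories = 1849 − 576 = 1273 kcal.
Fat: 25% × 1273 = 318.25 kcal; carbohydrate: 954.75 kcal.
Carbohydrate: 954.75 kcal ÷ 4 kcal/g = 238.6875 g.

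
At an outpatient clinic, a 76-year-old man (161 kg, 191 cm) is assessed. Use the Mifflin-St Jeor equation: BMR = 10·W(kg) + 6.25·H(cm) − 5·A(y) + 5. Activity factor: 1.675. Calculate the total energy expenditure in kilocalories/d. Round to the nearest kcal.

Mifflin-St Jeor (male): BMR = 10(161) + 6.25(191) − 5(76) + 5 = 1610 + 1193.75 − 380 + 5 = 2428.75 kcal/day.
TEE = BMR × activity factor = 2428.75 × 1.675 = 4068.1563 kcal/day.

4068 kilocalories/d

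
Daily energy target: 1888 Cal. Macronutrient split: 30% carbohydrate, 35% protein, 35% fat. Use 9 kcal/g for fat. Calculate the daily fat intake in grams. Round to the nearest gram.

73 g/day

Fat energy = 35% × 1888 = 660.8 kcal.
At 9 kcal/g: 660.8 ÷ 9 = 73.4222 g.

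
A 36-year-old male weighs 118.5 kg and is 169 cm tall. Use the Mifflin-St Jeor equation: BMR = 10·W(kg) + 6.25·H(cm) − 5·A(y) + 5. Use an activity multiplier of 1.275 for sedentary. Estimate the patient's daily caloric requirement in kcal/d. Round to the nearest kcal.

Mifflin-St Jeor (male): BMR = 10(118.5) + 6.25(169) − 5(36) + 5 = 1185 + 1056.25 − 180 + 5 = 2066.25 kcal/day.
TEE = BMR × activity factor = 2066.25 × 1.275 = 2634.4688 kcal/day.

2634 kcal/d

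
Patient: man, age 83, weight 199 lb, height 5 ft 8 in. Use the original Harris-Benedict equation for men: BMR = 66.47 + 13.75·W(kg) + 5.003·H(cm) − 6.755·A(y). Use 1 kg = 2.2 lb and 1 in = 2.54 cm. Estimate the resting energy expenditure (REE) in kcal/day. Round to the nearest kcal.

Convert to metric: weight = 199 ÷ 2.2 = 90.4545 kg; height = (5×12 + 8) × 2.54 = 68 × 2.54 = 172.72 cm.
Harris-Benedict: BMR = 66.47 + 13.75(90.4545) + 5.003(172.72) − 6.755(83) = 1613.6732 kcal/day.

1614 kcal/day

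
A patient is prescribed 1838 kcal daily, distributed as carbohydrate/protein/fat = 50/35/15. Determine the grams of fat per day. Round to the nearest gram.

31 g/day

Fat energy = 15% × 1838 = 275.7 kcal.
At 9 kcal/g: 275.7 ÷ 9 = 30.6333 g.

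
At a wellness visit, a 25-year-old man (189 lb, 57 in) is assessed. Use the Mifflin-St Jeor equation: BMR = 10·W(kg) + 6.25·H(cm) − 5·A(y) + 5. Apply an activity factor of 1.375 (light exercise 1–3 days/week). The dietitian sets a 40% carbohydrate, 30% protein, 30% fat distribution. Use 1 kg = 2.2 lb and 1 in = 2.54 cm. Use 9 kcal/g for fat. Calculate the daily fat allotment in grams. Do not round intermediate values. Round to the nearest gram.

Convert to metric: weight = 189 ÷ 2.2 = 85.9091 kg; height = 57 × 2.54 = 144.78 cm.
Mifflin-St Jeor (male): BMR = 10(85.9091) + 6.25(144.78) − 5(25) + 5 = 859.0909 + 904.875 − 125 + 5 = 1643.9659 kcal/day.
TEE = 1643.9659 × 1.375 = 2260.4531 kcal/day.
Fat energy = 30% × 2260.4531 = 678.1359 kcal.
Fat = 678.1359 ÷ 9 kcal/g = 75.3484 g.

75 g/day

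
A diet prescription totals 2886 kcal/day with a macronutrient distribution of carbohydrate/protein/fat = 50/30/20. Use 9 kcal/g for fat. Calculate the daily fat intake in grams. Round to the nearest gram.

Fat energy = 20% × 2886 = 577.2 kcal.
At 9 kcal/g: 577.2 ÷ 9 = 64.1333 g.

64 g/day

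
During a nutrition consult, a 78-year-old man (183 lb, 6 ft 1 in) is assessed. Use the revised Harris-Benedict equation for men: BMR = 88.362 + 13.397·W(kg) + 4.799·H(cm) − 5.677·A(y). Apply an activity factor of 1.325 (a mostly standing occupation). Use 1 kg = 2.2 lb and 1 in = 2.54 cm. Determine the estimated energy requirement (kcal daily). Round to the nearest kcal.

2186 kcal daily

Convert to metric: weight = 183 ÷ 2.2 = 83.1818 kg; height = (6×12 + 1) × 2.54 = 73 × 2.54 = 185.42 cm.
Harris-Benedict: BMR = 88.362 + 13.397(83.1818) + 4.799(185.42) − 5.677(78) = 1649.7734 kcal/day.
TEE = BMR × activity factor = 1649.7734 × 1.325 = 2185.9498 kcal/day.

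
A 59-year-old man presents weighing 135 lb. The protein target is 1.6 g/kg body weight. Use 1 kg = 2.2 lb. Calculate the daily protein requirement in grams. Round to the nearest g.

98 g/day

Weight in kg = 135 ÷ 2.2 = 61.3636 kg.
Protein = 1.6 g/kg × 61.3636 kg = 98.1818 g/day.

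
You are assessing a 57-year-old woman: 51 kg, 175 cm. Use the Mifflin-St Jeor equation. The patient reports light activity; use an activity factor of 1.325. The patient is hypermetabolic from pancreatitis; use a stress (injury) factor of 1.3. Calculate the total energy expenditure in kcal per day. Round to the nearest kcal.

1994 kcal per day

Mifflin-St Jeor (female): BMR = 10(51) + 6.25(175) − 5(57) − 161 = 510 + 1093.75 − 285 − 161 = 1157.75 kcal/day.
TEE = BMR × activity factor = 1157.75 × 1.325 = 1534.0188 kcal/day.
Apply stress factor: 1534.0188 × 1.3 = 1994.2244 kcal/day.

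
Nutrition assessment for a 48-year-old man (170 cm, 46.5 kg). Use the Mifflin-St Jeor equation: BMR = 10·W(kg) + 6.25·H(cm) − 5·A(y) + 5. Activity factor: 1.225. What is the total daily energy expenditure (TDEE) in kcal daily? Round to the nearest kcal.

1583 kcal daily

Mifflin-St Jeor (male): BMR = 10(46.5) + 6.25(170) − 5(48) + 5 = 465 + 1062.5 − 240 + 5 = 1292.5 kcal/day.
TEE = BMR × activity factor = 1292.5 × 1.225 = 1583.3125 kcal/day.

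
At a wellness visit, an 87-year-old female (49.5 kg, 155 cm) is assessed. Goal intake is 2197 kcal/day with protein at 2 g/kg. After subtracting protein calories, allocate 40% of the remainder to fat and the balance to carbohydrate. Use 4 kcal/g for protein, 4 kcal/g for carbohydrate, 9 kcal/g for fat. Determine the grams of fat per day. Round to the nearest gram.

80 g/day

Protein = 2 × 49.5 = 99 g → 99 × 4 = 396 kcal.
Non-protein calories = 2197 − 396 = 1801 kcal.
Fat: 40% × 1801 = 720.4 kcal; carbohydrate: 1080.6 kcal.
Fat: 720.4 kcal ÷ 9 kcal/g = 80.0444 g.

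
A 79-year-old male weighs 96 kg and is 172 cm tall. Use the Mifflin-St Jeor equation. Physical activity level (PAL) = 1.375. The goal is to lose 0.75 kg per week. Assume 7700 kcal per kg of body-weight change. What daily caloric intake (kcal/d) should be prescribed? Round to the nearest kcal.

Mifflin-St Jeor (male): BMR = 10(96) + 6.25(172) − 5(79) + 5 = 960 + 1075 − 395 + 5 = 1645 kcal/day.
TEE = 1645 × 1.375 = 2261.875 kcal/day.
Required daily deficit = 0.75 × 7700 ÷ 7 = 825 kcal/day.
Target intake = 2261.875 − 825 = 1436.875 kcal/day.

1437 kcal/d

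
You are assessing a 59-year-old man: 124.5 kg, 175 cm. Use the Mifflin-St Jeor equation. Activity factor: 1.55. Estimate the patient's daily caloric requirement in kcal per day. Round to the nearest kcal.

Mifflin-St Jeor (male): BMR = 10(124.5) + 6.25(175) − 5(59) + 5 = 1245 + 1093.75 − 295 + 5 = 2048.75 kcal/day.
TEE = BMR × activity factor = 2048.75 × 1.55 = 3175.5625 kcal/day.

3176 kcal per day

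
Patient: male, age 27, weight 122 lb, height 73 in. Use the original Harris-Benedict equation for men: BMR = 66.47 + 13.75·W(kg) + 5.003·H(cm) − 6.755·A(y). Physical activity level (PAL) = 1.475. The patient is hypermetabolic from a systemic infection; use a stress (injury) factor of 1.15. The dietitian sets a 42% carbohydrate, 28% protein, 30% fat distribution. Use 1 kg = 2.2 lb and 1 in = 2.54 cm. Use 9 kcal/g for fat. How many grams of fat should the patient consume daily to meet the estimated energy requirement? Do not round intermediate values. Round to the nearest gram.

Convert to metric: weight = 122 ÷ 2.2 = 55.4545 kg; height = 73 × 2.54 = 185.42 cm.
Harris-Benedict: BMR = 66.47 + 13.75(55.4545) + 5.003(185.42) − 6.755(27) = 1574.2413 kcal/day.
TEE = 1574.2413 × 1.475 = 2322.0059 kcal/day.
With stress factor 1.15: 2322.0059 × 1.15 = 2670.3067 kcal/day.
Fat energy = 30% × 2670.3067 = 801.092 kcal.
Fat = 801.092 ÷ 9 kcal/g = 89.0102 g.

89 g/day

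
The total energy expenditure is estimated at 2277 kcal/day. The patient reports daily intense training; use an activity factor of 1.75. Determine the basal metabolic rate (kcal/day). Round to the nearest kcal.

BMR = TEE ÷ activity factor = 2277 ÷ 1.75 = 1301.1429 kcal/day.

1301 kcal/day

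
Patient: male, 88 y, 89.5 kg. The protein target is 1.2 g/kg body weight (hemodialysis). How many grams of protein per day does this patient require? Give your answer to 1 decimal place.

107.4 g/day

Protein = 1.2 g/kg × 89.5 kg = 107.4 g/day.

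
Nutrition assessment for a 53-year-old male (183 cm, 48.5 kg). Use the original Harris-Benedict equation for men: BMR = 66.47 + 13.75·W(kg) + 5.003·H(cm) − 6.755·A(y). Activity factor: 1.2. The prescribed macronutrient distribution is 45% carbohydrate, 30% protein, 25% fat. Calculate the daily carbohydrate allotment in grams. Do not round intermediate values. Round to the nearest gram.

Harris-Benedict: BMR = 66.47 + 13.75(48.5) + 5.003(183) − 6.755(53) = 1290.879 kcal/day.
TEE = 1290.879 × 1.2 = 1549.0548 kcal/day.
Carbohydrate energy = 45% × 1549.0548 = 697.0747 kcal.
Carbohydrate = 697.0747 ÷ 4 kcal/g = 174.2687 g.

174 g/day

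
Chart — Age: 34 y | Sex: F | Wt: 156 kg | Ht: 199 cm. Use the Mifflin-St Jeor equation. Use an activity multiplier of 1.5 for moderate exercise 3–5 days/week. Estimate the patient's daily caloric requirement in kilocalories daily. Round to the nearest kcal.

3709 kilocalories daily

Mifflin-St Jeor (female): BMR = 10(156) + 6.25(199) − 5(34) − 161 = 1560 + 1243.75 − 170 − 161 = 2472.75 kcal/day.
TEE = BMR × activity factor = 2472.75 × 1.5 = 3709.125 kcal/day.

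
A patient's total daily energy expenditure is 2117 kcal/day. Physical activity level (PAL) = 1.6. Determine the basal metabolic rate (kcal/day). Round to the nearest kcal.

BMR = TEE ÷ activity factor = 2117 ÷ 1.6 = 1323.125 kcal/day.

1323 kcal/day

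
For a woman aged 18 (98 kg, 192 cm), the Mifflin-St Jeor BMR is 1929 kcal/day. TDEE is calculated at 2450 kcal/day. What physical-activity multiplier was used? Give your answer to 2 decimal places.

Activity factor = TEE ÷ BMR = 2450 ÷ 1929 = 1.27.

1.27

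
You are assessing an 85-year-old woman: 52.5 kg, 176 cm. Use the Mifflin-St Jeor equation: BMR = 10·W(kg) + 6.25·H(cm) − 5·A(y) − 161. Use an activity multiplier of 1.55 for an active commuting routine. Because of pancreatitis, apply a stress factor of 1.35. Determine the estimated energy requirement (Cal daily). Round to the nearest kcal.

Mifflin-St Jeor (female): BMR = 10(52.5) + 6.25(176) − 5(85) − 161 = 525 + 1100 − 425 − 161 = 1039 kcal/day.
TEE = BMR × activity factor = 1039 × 1.55 = 1610.45 kcal/day.
Apply stress factor: 1610.45 × 1.35 = 2174.1075 kcal/day.

2174 Cal daily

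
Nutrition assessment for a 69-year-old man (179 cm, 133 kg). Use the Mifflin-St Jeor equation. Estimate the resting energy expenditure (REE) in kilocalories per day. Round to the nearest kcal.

Mifflin-St Jeor (male): BMR = 10(133) + 6.25(179) − 5(69) + 5 = 1330 + 1118.75 − 345 + 5 = 2108.75 kcal/day.

2109 kilocalories per day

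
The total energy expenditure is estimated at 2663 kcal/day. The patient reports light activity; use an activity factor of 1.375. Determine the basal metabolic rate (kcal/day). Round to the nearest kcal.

BMR = TEE ÷ activity factor = 2663 ÷ 1.375 = 1936.7273 kcal/day.

1937 kcal/day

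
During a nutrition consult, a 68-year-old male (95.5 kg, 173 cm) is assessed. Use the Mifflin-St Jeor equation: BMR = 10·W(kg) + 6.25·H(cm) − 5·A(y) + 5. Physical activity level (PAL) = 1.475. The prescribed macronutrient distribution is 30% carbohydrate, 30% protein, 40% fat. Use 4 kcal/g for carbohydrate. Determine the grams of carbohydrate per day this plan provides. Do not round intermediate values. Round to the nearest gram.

188 g/day

Mifflin-St Jeor (male): BMR = 10(95.5) + 6.25(173) − 5(68) + 5 = 955 + 1081.25 − 340 + 5 = 1701.25 kcal/day.
TEE = 1701.25 × 1.475 = 2509.3438 kcal/day.
Carbohydrate energy = 30% × 2509.3438 = 752.8031 kcal.
Carbohydrate = 752.8031 ÷ 4 kcal/g = 188.2008 g.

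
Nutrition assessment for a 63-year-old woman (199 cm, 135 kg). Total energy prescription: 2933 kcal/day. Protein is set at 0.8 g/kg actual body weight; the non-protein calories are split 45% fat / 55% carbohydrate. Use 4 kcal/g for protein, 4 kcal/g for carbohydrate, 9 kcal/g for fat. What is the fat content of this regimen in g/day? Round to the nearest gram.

125 g/day

Protein = 0.8 × 135 = 108 g → 108 × 4 = 432 kcal.
Non-protein calories = 2933 − 432 = 2501 kcal.
Fat: 45% × 2501 = 1125.45 kcal; carbohydrate: 1375.55 kcal.
Fat: 1125.45 kcal ÷ 9 kcal/g = 125.05 g.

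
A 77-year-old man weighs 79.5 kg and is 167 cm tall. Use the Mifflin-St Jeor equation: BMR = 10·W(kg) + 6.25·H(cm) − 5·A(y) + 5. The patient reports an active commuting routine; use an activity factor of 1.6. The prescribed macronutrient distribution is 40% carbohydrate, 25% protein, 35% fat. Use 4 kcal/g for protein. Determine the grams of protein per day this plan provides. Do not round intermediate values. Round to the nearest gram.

Mifflin-St Jeor (male): BMR = 10(79.5) + 6.25(167) − 5(77) + 5 = 795 + 1043.75 − 385 + 5 = 1458.75 kcal/day.
TEE = 1458.75 × 1.6 = 2334 kcal/day.
Protein energy = 25% × 2334 = 583.5 kcal.
Protein = 583.5 ÷ 4 kcal/g = 145.875 g.

146 g/day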